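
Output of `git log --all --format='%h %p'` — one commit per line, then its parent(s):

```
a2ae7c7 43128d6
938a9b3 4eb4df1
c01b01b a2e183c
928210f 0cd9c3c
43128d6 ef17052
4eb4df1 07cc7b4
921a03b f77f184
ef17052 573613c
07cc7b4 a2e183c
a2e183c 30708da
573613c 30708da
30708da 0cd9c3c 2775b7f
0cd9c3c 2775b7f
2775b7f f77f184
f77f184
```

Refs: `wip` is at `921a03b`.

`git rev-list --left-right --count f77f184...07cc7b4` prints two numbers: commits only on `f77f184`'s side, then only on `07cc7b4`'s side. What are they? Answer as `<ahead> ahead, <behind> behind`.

Reachable from f77f184: {f77f184}.
Reachable from 07cc7b4: {07cc7b4, 0cd9c3c, 2775b7f, 30708da, a2e183c, f77f184}.
Only in f77f184's history (ahead): {} — 0.
Only in 07cc7b4's history (behind): {07cc7b4, 0cd9c3c, 2775b7f, 30708da, a2e183c} — 5.

0 ahead, 5 behind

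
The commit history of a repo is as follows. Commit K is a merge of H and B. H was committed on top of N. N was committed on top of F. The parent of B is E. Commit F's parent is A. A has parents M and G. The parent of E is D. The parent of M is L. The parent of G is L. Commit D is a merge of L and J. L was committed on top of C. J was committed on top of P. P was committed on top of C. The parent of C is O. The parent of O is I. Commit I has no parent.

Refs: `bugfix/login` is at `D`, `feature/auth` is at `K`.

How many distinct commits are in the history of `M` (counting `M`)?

Walking parent pointers from M: reachable set = {C, I, L, M, O}.
That is 5 commits.

5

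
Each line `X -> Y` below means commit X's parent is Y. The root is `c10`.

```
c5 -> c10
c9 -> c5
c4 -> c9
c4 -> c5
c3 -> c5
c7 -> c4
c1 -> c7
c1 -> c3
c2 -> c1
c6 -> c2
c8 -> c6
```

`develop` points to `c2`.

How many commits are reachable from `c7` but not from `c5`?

3

Reachable from c7: {c10, c4, c5, c7, c9}.
Reachable from c5: {c10, c5}.
In c7's history but not c5's: {c4, c7, c9} — 3 commits.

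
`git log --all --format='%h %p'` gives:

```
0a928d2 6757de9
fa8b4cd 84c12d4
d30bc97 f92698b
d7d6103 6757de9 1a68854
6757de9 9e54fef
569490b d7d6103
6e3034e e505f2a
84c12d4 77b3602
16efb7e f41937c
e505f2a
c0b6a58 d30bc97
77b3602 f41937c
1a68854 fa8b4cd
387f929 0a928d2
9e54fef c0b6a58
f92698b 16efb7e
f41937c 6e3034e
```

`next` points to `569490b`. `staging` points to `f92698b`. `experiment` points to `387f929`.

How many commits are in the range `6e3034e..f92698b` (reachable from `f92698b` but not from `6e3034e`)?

Reachable from f92698b: {16efb7e, 6e3034e, e505f2a, f41937c, f92698b}.
Reachable from 6e3034e: {6e3034e, e505f2a}.
In f92698b's history but not 6e3034e's: {16efb7e, f41937c, f92698b} — 3 commits.

3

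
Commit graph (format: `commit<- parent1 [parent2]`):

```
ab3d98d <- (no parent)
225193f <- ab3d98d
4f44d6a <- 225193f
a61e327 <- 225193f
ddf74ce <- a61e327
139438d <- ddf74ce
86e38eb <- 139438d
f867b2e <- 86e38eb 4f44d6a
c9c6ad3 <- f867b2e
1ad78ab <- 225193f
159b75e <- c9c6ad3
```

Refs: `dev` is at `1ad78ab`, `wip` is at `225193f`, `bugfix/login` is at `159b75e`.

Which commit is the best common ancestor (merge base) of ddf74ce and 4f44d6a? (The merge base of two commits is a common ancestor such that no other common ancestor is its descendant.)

Ancestors of ddf74ce: {225193f, a61e327, ab3d98d, ddf74ce}.
Ancestors of 4f44d6a: {225193f, 4f44d6a, ab3d98d}.
Common ancestors: {225193f, ab3d98d}.
Among these, 225193f is not an ancestor of any other common ancestor — it is the merge base.

225193f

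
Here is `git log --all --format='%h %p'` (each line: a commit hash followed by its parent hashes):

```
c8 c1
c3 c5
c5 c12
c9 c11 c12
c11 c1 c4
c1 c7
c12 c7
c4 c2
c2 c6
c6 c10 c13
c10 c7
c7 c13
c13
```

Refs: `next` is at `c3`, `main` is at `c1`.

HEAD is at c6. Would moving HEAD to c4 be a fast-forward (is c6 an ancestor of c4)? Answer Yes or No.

Yes

A fast-forward from c6 to c4 is possible iff c6 is an ancestor of c4.
Ancestors of c4: {c10, c13, c2, c4, c6, c7}.
c6 is among them, so fast-forward is possible.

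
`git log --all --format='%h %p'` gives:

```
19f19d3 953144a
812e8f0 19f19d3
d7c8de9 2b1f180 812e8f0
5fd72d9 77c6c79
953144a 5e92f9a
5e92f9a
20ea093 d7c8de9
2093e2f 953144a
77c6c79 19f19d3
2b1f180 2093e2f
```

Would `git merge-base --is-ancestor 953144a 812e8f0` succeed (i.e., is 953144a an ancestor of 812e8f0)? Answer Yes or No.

Ancestors of 812e8f0 (commits reachable by following parents): {19f19d3, 5e92f9a, 812e8f0, 953144a}.
953144a is in that set, so it is an ancestor of 812e8f0.

Yes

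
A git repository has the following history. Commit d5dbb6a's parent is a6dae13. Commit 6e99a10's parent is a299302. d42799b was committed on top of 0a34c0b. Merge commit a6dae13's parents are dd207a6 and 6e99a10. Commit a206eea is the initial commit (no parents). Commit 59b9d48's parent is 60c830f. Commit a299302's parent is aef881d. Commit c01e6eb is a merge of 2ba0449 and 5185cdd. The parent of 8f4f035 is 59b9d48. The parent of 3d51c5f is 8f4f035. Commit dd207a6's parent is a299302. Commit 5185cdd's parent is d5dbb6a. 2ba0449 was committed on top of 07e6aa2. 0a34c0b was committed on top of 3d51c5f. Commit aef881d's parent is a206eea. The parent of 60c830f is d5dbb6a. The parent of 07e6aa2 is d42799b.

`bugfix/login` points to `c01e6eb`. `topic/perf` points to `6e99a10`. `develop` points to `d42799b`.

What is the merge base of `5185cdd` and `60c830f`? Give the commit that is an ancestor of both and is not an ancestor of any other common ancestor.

Ancestors of 5185cdd: {5185cdd, 6e99a10, a206eea, a299302, a6dae13, aef881d, d5dbb6a, dd207a6}.
Ancestors of 60c830f: {60c830f, 6e99a10, a206eea, a299302, a6dae13, aef881d, d5dbb6a, dd207a6}.
Common ancestors: {6e99a10, a206eea, a299302, a6dae13, aef881d, d5dbb6a, dd207a6}.
Among these, d5dbb6a is not an ancestor of any other common ancestor — it is the merge base.

d5dbb6a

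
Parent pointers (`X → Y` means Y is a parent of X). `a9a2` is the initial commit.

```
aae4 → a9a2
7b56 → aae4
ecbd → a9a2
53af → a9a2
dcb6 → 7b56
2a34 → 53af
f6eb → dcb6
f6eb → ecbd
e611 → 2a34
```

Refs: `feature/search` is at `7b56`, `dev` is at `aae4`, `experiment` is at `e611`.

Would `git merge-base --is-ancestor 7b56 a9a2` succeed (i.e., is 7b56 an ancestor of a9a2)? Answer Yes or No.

No

Ancestors of a9a2: {a9a2}.
7b56 is not in that set, so it is not an ancestor of a9a2.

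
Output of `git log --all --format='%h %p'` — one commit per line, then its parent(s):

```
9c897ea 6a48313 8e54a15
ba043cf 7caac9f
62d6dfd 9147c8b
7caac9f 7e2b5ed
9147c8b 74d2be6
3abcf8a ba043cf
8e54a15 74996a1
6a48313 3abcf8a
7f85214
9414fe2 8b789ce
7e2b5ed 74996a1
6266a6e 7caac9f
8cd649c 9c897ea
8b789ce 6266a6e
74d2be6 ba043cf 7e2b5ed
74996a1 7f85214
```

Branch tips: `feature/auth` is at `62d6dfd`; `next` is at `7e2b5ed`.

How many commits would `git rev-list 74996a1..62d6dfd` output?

6

Reachable from 62d6dfd: {62d6dfd, 74996a1, 74d2be6, 7caac9f, 7e2b5ed, 7f85214, 9147c8b, ba043cf}.
Reachable from 74996a1: {74996a1, 7f85214}.
In 62d6dfd's history but not 74996a1's: {62d6dfd, 74d2be6, 7caac9f, 7e2b5ed, 9147c8b, ba043cf} — 6 commits.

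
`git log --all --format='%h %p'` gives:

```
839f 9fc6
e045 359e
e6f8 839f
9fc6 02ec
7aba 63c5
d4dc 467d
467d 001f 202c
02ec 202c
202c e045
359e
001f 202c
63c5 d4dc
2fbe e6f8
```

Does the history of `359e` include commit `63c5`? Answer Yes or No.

Ancestors of 359e: {359e}.
63c5 is not in that set, so it is not an ancestor of 359e.

No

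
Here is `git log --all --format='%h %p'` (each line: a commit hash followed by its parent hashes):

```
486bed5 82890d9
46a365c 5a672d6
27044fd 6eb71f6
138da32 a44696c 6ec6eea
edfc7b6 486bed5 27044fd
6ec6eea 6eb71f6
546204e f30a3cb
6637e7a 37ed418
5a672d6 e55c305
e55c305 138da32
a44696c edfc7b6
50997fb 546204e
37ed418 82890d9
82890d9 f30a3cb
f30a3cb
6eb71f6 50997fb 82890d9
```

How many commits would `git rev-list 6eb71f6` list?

Walking parent pointers from 6eb71f6: reachable set = {50997fb, 546204e, 6eb71f6, 82890d9, f30a3cb}.
That is 5 commits.

5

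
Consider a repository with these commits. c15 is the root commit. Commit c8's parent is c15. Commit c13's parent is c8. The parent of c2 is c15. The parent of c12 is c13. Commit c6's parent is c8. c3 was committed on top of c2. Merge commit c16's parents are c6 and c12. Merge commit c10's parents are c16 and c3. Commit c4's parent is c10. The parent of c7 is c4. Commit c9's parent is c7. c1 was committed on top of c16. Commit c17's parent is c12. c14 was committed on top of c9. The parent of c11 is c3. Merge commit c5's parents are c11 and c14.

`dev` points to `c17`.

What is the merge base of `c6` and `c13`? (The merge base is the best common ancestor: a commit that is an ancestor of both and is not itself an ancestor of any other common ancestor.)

c8

Ancestors of c6: {c15, c6, c8}.
Ancestors of c13: {c13, c15, c8}.
Common ancestors: {c15, c8}.
Among these, c8 is not an ancestor of any other common ancestor — it is the merge base.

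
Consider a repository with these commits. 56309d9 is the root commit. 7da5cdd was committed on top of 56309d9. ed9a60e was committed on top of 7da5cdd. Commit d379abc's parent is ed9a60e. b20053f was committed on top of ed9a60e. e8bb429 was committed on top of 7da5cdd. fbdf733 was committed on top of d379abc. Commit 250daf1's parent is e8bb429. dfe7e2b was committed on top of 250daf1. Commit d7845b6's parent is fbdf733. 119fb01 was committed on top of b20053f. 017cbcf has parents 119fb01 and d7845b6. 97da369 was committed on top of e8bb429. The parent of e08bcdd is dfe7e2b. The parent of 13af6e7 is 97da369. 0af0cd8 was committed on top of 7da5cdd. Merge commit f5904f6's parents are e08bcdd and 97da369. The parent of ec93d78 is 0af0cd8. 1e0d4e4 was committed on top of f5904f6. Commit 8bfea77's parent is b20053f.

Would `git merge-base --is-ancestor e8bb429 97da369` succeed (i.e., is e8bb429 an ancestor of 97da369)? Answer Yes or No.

Ancestors of 97da369 (commits reachable by following parents): {56309d9, 7da5cdd, 97da369, e8bb429}.
e8bb429 is in that set, so it is an ancestor of 97da369.

Yes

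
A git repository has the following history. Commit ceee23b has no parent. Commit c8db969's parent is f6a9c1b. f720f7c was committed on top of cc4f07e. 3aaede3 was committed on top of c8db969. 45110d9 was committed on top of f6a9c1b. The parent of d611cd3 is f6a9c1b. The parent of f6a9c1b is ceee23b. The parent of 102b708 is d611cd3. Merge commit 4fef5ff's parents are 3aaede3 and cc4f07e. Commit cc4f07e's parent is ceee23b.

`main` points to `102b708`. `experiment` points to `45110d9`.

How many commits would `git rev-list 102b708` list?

Walking parent pointers from 102b708: reachable set = {102b708, ceee23b, d611cd3, f6a9c1b}.
That is 4 commits.

4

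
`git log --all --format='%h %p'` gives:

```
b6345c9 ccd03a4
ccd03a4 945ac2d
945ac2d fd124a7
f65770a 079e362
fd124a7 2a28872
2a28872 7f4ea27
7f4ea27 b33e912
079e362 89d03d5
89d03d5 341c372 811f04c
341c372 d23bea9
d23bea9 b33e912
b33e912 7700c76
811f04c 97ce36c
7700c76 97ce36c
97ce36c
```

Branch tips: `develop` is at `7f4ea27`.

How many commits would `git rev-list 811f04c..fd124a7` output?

5

Reachable from fd124a7: {2a28872, 7700c76, 7f4ea27, 97ce36c, b33e912, fd124a7}.
Reachable from 811f04c: {811f04c, 97ce36c}.
In fd124a7's history but not 811f04c's: {2a28872, 7700c76, 7f4ea27, b33e912, fd124a7} — 5 commits.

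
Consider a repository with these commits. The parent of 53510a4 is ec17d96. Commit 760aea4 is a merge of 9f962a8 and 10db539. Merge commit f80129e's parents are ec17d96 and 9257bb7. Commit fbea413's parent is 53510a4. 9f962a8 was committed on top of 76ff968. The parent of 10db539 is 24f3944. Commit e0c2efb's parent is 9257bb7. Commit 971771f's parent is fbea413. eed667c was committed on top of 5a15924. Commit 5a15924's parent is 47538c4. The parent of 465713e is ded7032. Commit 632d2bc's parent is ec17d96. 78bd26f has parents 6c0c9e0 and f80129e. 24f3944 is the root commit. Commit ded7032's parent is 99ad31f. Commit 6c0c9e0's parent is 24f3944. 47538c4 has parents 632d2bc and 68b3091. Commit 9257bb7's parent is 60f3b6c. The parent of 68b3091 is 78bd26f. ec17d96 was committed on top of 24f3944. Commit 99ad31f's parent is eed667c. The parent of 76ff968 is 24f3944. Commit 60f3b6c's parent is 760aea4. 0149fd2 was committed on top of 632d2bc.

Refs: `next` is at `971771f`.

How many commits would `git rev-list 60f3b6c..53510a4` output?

Reachable from 53510a4: {24f3944, 53510a4, ec17d96}.
Reachable from 60f3b6c: {10db539, 24f3944, 60f3b6c, 760aea4, 76ff968, 9f962a8}.
In 53510a4's history but not 60f3b6c's: {53510a4, ec17d96} — 2 commits.

2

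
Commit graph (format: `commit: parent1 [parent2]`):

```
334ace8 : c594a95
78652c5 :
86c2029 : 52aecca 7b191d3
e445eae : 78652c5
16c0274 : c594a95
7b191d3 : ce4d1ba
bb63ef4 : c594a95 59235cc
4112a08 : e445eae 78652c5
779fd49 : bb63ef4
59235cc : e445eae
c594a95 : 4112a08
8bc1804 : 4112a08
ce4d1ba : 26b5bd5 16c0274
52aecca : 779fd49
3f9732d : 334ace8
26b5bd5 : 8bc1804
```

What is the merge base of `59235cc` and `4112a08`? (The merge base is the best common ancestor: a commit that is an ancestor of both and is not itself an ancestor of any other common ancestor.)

Ancestors of 59235cc: {59235cc, 78652c5, e445eae}.
Ancestors of 4112a08: {4112a08, 78652c5, e445eae}.
Common ancestors: {78652c5, e445eae}.
Among these, e445eae is not an ancestor of any other common ancestor — it is the merge base.

e445eae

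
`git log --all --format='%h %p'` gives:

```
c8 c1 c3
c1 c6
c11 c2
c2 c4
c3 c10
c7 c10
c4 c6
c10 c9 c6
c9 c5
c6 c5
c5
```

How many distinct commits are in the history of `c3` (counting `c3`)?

Walking parent pointers from c3: reachable set = {c10, c3, c5, c6, c9}.
That is 5 commits.

5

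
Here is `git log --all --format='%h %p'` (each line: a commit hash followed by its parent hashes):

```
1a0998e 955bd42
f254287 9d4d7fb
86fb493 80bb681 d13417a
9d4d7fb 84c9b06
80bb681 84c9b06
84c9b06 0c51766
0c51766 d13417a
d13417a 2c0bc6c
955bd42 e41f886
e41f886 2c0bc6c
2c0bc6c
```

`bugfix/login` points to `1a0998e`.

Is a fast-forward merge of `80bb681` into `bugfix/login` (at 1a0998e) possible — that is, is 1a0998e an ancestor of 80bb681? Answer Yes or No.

No

A fast-forward from 1a0998e to 80bb681 is possible iff 1a0998e is an ancestor of 80bb681.
Ancestors of 80bb681: {0c51766, 2c0bc6c, 80bb681, 84c9b06, d13417a}.
1a0998e is not among them, so fast-forward is not possible.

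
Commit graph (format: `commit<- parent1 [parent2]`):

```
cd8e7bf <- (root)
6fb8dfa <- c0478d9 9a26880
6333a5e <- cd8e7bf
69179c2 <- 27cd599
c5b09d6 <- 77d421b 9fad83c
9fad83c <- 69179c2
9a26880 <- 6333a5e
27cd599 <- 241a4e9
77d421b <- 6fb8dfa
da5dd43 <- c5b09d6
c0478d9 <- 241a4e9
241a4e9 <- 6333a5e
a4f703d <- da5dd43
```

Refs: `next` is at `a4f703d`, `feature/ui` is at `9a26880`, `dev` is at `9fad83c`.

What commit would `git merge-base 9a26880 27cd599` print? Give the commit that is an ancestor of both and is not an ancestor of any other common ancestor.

6333a5e

Ancestors of 9a26880: {6333a5e, 9a26880, cd8e7bf}.
Ancestors of 27cd599: {241a4e9, 27cd599, 6333a5e, cd8e7bf}.
Common ancestors: {6333a5e, cd8e7bf}.
Among these, 6333a5e is not an ancestor of any other common ancestor — it is the merge base.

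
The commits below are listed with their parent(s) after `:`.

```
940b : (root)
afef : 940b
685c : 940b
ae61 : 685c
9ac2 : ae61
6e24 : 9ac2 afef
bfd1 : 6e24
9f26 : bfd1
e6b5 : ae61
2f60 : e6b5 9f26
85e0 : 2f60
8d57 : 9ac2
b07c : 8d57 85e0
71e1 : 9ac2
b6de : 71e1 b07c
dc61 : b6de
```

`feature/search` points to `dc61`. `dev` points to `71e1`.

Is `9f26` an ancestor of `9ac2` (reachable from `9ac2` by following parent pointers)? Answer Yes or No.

No

Ancestors of 9ac2: {685c, 940b, 9ac2, ae61}.
9f26 is not in that set, so it is not an ancestor of 9ac2.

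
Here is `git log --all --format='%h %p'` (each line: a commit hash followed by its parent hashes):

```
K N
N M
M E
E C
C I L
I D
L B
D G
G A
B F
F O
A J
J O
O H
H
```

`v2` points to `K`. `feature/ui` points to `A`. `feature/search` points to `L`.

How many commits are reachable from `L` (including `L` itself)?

Walking parent pointers from L: reachable set = {B, F, H, L, O}.
That is 5 commits.

5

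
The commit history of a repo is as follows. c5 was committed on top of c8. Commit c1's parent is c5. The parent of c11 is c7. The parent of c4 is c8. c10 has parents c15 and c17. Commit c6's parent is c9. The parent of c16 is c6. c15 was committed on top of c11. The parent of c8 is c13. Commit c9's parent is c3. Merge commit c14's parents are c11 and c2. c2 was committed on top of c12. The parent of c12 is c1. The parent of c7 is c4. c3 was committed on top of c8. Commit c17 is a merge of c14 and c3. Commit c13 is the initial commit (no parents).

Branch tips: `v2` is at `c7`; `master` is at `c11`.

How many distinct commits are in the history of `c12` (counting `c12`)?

Walking parent pointers from c12: reachable set = {c1, c12, c13, c5, c8}.
That is 5 commits.

5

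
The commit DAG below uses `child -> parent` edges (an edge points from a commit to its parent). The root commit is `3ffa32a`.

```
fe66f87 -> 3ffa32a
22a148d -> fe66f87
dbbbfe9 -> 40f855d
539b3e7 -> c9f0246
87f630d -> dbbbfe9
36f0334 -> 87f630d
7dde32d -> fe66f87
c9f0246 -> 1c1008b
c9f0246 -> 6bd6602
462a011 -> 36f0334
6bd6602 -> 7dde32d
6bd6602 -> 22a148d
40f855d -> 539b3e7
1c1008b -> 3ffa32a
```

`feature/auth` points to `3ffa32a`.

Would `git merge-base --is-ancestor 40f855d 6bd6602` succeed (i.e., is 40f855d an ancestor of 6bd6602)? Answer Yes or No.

Ancestors of 6bd6602: {22a148d, 3ffa32a, 6bd6602, 7dde32d, fe66f87}.
40f855d is not in that set, so it is not an ancestor of 6bd6602.

No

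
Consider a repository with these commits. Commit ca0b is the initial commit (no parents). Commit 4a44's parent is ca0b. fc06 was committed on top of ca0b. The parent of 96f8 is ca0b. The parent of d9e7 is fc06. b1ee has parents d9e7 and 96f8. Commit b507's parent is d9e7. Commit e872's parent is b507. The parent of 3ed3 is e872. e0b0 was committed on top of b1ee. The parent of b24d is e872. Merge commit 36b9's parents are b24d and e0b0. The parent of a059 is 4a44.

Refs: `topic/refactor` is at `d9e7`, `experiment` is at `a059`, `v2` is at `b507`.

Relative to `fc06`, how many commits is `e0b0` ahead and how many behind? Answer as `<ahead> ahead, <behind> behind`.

4 ahead, 0 behind

Reachable from e0b0: {96f8, b1ee, ca0b, d9e7, e0b0, fc06}.
Reachable from fc06: {ca0b, fc06}.
Only in e0b0's history (ahead): {96f8, b1ee, d9e7, e0b0} — 4.
Only in fc06's history (behind): {} — 0.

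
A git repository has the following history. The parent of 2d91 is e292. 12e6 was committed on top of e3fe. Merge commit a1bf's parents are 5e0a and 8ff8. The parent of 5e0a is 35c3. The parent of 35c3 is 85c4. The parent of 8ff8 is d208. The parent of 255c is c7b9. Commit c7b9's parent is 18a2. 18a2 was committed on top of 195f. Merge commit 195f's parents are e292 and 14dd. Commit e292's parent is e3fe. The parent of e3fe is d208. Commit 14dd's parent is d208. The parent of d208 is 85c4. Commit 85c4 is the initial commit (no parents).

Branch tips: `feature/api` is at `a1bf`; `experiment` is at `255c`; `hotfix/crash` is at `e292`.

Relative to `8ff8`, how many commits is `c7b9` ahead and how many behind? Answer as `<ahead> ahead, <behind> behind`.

6 ahead, 1 behind

Reachable from c7b9: {14dd, 18a2, 195f, 85c4, c7b9, d208, e292, e3fe}.
Reachable from 8ff8: {85c4, 8ff8, d208}.
Only in c7b9's history (ahead): {14dd, 18a2, 195f, c7b9, e292, e3fe} — 6.
Only in 8ff8's history (behind): {8ff8} — 1.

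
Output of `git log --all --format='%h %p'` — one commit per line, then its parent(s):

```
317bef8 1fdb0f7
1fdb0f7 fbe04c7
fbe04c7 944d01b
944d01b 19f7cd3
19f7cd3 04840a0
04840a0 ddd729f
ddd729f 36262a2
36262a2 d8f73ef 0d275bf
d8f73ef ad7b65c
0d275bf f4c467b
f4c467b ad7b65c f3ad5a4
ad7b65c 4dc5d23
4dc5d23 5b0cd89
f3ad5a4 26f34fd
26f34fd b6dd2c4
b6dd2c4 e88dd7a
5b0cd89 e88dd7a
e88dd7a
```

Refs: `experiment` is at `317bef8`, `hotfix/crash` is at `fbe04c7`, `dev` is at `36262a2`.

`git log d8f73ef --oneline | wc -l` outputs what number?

5

Walking parent pointers from d8f73ef: reachable set = {4dc5d23, 5b0cd89, ad7b65c, d8f73ef, e88dd7a}.
That is 5 commits.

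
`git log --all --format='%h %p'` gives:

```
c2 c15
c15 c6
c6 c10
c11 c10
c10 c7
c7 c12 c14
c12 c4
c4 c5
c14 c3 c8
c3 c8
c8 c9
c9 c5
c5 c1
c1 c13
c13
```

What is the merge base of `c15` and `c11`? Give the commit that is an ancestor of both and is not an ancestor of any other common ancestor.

Ancestors of c15: {c1, c10, c12, c13, c14, c15, c3, c4, c5, c6, c7, c8, c9}.
Ancestors of c11: {c1, c10, c11, c12, c13, c14, c3, c4, c5, c7, c8, c9}.
Common ancestors: {c1, c10, c12, c13, c14, c3, c4, c5, c7, c8, c9}.
Among these, c10 is not an ancestor of any other common ancestor — it is the merge base.

c10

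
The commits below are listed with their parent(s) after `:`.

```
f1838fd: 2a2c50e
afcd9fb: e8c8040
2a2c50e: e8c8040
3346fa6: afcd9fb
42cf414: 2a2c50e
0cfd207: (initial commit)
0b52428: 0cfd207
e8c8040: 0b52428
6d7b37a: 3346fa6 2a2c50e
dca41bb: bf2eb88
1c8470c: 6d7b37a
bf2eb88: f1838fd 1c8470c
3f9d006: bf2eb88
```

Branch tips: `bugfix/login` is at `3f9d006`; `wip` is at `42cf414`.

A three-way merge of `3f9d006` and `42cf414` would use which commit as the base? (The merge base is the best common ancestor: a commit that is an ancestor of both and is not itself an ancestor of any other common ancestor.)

Ancestors of 3f9d006: {0b52428, 0cfd207, 1c8470c, 2a2c50e, 3346fa6, 3f9d006, 6d7b37a, afcd9fb, bf2eb88, e8c8040, f1838fd}.
Ancestors of 42cf414: {0b52428, 0cfd207, 2a2c50e, 42cf414, e8c8040}.
Common ancestors: {0b52428, 0cfd207, 2a2c50e, e8c8040}.
Among these, 2a2c50e is not an ancestor of any other common ancestor — it is the merge base.

2a2c50e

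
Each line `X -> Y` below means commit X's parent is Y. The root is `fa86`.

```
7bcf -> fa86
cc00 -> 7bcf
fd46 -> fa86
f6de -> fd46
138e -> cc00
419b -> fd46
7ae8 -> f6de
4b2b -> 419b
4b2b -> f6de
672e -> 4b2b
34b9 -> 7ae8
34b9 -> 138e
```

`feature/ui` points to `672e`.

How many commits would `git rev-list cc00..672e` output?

5

Reachable from 672e: {419b, 4b2b, 672e, f6de, fa86, fd46}.
Reachable from cc00: {7bcf, cc00, fa86}.
In 672e's history but not cc00's: {419b, 4b2b, 672e, f6de, fd46} — 5 commits.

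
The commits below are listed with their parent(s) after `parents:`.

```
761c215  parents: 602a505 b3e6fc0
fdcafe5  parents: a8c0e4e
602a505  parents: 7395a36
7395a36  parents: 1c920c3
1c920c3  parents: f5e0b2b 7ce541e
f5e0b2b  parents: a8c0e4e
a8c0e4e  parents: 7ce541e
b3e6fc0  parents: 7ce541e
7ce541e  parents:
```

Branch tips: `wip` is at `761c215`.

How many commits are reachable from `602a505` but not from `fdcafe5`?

Reachable from 602a505: {1c920c3, 602a505, 7395a36, 7ce541e, a8c0e4e, f5e0b2b}.
Reachable from fdcafe5: {7ce541e, a8c0e4e, fdcafe5}.
In 602a505's history but not fdcafe5's: {1c920c3, 602a505, 7395a36, f5e0b2b} — 4 commits.

4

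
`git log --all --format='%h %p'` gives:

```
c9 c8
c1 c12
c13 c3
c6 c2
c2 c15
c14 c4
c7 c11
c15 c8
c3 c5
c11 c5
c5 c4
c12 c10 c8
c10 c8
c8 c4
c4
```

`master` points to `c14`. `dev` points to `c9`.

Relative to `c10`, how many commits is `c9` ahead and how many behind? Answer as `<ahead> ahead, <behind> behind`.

1 ahead, 1 behind

Reachable from c9: {c4, c8, c9}.
Reachable from c10: {c10, c4, c8}.
Only in c9's history (ahead): {c9} — 1.
Only in c10's history (behind): {c10} — 1.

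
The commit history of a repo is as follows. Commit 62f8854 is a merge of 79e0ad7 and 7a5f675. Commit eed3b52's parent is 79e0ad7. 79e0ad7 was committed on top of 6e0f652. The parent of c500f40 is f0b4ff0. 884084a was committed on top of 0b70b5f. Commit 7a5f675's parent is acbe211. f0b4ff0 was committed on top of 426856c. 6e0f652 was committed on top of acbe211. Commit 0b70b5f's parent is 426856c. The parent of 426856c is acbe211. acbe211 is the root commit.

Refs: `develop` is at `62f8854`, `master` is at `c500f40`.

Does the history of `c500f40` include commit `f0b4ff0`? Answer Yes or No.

Ancestors of c500f40 (commits reachable by following parents): {426856c, acbe211, c500f40, f0b4ff0}.
f0b4ff0 is in that set, so it is an ancestor of c500f40.

Yes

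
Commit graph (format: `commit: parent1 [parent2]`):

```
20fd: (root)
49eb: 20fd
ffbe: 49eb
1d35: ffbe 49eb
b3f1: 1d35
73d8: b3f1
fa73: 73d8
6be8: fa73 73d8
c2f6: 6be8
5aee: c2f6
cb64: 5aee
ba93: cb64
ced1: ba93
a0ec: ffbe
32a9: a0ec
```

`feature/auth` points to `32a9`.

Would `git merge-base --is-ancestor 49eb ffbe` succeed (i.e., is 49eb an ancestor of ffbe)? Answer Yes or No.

Yes

Ancestors of ffbe (commits reachable by following parents): {20fd, 49eb, ffbe}.
49eb is in that set, so it is an ancestor of ffbe.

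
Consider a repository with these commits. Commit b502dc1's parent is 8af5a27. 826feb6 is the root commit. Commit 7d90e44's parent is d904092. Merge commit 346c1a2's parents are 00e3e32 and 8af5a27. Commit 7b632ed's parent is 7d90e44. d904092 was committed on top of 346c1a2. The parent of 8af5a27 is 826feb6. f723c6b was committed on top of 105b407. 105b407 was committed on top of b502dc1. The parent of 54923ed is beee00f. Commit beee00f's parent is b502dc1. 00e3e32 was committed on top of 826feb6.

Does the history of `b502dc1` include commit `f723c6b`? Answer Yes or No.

Ancestors of b502dc1: {826feb6, 8af5a27, b502dc1}.
f723c6b is not in that set, so it is not an ancestor of b502dc1.

No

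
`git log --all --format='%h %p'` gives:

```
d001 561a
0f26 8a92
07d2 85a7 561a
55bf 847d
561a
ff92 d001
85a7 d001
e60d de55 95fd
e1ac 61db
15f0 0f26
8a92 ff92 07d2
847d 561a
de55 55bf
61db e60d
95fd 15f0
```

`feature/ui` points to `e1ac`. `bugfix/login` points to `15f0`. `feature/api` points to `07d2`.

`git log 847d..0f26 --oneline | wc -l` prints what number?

Reachable from 0f26: {07d2, 0f26, 561a, 85a7, 8a92, d001, ff92}.
Reachable from 847d: {561a, 847d}.
In 0f26's history but not 847d's: {07d2, 0f26, 85a7, 8a92, d001, ff92} — 6 commits.

6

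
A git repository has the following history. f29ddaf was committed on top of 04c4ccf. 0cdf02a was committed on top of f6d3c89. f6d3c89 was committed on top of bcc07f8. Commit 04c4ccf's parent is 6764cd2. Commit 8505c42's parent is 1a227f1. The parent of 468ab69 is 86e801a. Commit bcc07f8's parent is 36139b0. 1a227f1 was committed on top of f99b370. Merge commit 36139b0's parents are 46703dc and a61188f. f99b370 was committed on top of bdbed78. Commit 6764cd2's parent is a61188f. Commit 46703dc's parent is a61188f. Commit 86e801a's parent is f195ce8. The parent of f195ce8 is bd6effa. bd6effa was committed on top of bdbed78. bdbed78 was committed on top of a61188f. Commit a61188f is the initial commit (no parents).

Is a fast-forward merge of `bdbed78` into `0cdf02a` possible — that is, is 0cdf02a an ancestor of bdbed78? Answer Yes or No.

No

A fast-forward from 0cdf02a to bdbed78 is possible iff 0cdf02a is an ancestor of bdbed78.
Ancestors of bdbed78: {a61188f, bdbed78}.
0cdf02a is not among them, so fast-forward is not possible.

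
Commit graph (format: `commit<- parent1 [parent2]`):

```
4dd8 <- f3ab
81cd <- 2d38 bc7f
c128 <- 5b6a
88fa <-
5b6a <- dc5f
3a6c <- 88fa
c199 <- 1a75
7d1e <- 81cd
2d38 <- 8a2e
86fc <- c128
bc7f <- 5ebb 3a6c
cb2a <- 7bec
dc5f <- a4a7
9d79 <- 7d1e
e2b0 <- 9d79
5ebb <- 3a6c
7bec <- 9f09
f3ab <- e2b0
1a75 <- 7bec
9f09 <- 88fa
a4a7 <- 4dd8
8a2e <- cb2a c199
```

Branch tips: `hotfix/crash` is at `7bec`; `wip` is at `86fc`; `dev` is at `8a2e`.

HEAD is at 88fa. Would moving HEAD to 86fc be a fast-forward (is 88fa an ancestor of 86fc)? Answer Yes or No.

Yes

A fast-forward from 88fa to 86fc is possible iff 88fa is an ancestor of 86fc.
Ancestors of 86fc: {1a75, 2d38, 3a6c, 4dd8, 5b6a, 5ebb, 7bec, 7d1e, 81cd, 86fc, 88fa, 8a2e, 9d79, 9f09, a4a7, bc7f, c128, c199, cb2a, dc5f, e2b0, f3ab}.
88fa is among them, so fast-forward is possible.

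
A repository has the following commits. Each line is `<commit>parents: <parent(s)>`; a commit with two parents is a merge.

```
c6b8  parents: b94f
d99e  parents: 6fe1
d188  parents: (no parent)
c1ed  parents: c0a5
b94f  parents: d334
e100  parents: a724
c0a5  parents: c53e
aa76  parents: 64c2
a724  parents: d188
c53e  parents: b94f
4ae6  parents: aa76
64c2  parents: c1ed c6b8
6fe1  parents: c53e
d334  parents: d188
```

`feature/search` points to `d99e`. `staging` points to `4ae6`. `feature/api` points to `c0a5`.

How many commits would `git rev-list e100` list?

Walking parent pointers from e100: reachable set = {a724, d188, e100}.
That is 3 commits.

3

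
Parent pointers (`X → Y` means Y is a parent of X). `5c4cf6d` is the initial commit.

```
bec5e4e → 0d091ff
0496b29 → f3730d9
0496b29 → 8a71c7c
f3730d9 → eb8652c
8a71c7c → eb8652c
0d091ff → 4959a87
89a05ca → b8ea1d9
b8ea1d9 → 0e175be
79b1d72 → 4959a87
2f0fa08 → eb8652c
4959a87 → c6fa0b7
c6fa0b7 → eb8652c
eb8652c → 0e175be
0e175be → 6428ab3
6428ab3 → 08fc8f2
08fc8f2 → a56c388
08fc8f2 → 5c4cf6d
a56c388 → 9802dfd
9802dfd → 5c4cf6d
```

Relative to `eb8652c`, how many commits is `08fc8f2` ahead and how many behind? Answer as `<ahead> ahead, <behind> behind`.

0 ahead, 3 behind

Reachable from 08fc8f2: {08fc8f2, 5c4cf6d, 9802dfd, a56c388}.
Reachable from eb8652c: {08fc8f2, 0e175be, 5c4cf6d, 6428ab3, 9802dfd, a56c388, eb8652c}.
Only in 08fc8f2's history (ahead): {} — 0.
Only in eb8652c's history (behind): {0e175be, 6428ab3, eb8652c} — 3.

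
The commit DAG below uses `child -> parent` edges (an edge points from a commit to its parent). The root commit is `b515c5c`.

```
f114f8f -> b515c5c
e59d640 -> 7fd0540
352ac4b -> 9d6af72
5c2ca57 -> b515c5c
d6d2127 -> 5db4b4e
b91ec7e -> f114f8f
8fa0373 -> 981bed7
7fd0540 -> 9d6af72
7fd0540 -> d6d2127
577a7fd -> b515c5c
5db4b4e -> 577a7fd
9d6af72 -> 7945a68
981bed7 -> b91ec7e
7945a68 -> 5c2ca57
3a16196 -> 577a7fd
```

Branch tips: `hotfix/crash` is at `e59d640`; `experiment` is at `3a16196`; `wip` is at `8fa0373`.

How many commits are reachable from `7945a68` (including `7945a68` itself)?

3

Walking parent pointers from 7945a68: reachable set = {5c2ca57, 7945a68, b515c5c}.
That is 3 commits.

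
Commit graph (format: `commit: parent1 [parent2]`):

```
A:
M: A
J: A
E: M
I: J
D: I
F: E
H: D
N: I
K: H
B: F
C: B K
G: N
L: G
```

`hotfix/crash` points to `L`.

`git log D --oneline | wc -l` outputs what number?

Walking parent pointers from D: reachable set = {A, D, I, J}.
That is 4 commits.

4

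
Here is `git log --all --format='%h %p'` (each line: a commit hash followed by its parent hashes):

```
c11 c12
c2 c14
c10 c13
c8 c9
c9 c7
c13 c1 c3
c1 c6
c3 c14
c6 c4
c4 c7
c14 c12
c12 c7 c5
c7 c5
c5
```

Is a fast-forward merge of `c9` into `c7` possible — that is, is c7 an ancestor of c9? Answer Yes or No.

Yes

A fast-forward from c7 to c9 is possible iff c7 is an ancestor of c9.
Ancestors of c9: {c5, c7, c9}.
c7 is among them, so fast-forward is possible.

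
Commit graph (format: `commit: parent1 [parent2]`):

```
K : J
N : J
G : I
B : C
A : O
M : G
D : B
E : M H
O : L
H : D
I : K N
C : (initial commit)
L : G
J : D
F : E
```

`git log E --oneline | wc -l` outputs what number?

Walking parent pointers from E: reachable set = {B, C, D, E, G, H, I, J, K, M, N}.
That is 11 commits.

11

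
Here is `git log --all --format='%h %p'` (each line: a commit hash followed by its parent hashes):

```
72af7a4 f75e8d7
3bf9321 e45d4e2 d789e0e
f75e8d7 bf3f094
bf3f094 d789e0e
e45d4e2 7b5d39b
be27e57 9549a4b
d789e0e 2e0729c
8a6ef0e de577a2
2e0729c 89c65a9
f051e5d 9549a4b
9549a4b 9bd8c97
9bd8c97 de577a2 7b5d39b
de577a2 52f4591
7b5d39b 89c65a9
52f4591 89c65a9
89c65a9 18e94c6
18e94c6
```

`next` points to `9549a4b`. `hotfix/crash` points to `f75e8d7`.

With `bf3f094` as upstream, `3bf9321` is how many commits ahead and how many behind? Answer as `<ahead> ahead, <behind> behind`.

3 ahead, 1 behind

Reachable from 3bf9321: {18e94c6, 2e0729c, 3bf9321, 7b5d39b, 89c65a9, d789e0e, e45d4e2}.
Reachable from bf3f094: {18e94c6, 2e0729c, 89c65a9, bf3f094, d789e0e}.
Only in 3bf9321's history (ahead): {3bf9321, 7b5d39b, e45d4e2} — 3.
Only in bf3f094's history (behind): {bf3f094} — 1.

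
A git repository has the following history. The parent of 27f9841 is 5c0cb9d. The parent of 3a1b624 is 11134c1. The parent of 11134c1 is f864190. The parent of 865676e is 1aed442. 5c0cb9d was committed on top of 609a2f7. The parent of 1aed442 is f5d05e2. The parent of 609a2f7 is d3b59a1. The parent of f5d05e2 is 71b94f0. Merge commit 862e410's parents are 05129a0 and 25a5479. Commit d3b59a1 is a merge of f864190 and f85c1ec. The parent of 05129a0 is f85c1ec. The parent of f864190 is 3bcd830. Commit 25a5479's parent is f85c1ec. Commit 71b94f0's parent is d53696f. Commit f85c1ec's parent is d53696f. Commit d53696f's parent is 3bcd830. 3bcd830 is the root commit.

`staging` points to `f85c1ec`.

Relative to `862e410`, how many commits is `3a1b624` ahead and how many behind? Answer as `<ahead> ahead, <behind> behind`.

3 ahead, 5 behind

Reachable from 3a1b624: {11134c1, 3a1b624, 3bcd830, f864190}.
Reachable from 862e410: {05129a0, 25a5479, 3bcd830, 862e410, d53696f, f85c1ec}.
Only in 3a1b624's history (ahead): {11134c1, 3a1b624, f864190} — 3.
Only in 862e410's history (behind): {05129a0, 25a5479, 862e410, d53696f, f85c1ec} — 5.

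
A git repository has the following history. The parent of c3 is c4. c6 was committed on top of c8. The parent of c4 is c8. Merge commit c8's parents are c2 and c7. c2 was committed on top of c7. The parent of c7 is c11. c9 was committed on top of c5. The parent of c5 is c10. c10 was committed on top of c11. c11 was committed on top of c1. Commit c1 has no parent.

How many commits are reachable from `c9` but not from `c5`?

1

Reachable from c9: {c1, c10, c11, c5, c9}.
Reachable from c5: {c1, c10, c11, c5}.
In c9's history but not c5's: {c9} — 1 commit.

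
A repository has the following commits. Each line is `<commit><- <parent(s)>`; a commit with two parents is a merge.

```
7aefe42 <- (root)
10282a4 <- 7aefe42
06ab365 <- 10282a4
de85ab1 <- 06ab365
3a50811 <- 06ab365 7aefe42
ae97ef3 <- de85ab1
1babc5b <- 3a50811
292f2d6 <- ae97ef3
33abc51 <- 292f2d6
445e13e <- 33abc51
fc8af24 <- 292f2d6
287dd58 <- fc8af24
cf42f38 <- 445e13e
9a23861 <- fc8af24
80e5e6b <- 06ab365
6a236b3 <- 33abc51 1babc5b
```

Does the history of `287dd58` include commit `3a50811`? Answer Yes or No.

Ancestors of 287dd58: {06ab365, 10282a4, 287dd58, 292f2d6, 7aefe42, ae97ef3, de85ab1, fc8af24}.
3a50811 is not in that set, so it is not an ancestor of 287dd58.

No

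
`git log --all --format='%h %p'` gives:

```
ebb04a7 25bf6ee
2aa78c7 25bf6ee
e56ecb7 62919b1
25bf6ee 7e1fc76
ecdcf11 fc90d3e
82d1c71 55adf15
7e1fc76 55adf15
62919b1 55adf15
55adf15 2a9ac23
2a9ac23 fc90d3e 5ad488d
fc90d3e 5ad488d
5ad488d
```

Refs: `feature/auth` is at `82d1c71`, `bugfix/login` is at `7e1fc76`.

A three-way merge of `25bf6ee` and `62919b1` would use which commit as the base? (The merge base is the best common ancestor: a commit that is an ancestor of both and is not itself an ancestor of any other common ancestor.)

Ancestors of 25bf6ee: {25bf6ee, 2a9ac23, 55adf15, 5ad488d, 7e1fc76, fc90d3e}.
Ancestors of 62919b1: {2a9ac23, 55adf15, 5ad488d, 62919b1, fc90d3e}.
Common ancestors: {2a9ac23, 55adf15, 5ad488d, fc90d3e}.
Among these, 55adf15 is not an ancestor of any other common ancestor — it is the merge base.

55adf15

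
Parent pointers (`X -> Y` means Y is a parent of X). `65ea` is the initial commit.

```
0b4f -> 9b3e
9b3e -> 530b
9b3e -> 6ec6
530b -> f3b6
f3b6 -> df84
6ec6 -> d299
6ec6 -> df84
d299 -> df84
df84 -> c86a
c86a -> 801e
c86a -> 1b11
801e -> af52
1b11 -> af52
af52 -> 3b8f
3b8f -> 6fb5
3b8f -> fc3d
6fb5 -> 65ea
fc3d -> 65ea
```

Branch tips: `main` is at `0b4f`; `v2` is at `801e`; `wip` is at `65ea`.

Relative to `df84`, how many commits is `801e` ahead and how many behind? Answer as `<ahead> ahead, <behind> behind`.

0 ahead, 3 behind

Reachable from 801e: {3b8f, 65ea, 6fb5, 801e, af52, fc3d}.
Reachable from df84: {1b11, 3b8f, 65ea, 6fb5, 801e, af52, c86a, df84, fc3d}.
Only in 801e's history (ahead): {} — 0.
Only in df84's history (behind): {1b11, c86a, df84} — 3.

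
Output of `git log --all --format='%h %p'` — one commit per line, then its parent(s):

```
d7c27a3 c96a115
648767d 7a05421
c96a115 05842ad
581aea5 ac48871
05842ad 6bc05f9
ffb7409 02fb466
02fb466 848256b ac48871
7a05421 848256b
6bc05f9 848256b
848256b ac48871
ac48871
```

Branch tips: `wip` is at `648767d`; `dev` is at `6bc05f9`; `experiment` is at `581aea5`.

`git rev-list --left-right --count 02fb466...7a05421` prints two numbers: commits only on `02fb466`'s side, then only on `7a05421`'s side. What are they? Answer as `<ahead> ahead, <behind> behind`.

Reachable from 02fb466: {02fb466, 848256b, ac48871}.
Reachable from 7a05421: {7a05421, 848256b, ac48871}.
Only in 02fb466's history (ahead): {02fb466} — 1.
Only in 7a05421's history (behind): {7a05421} — 1.

1 ahead, 1 behind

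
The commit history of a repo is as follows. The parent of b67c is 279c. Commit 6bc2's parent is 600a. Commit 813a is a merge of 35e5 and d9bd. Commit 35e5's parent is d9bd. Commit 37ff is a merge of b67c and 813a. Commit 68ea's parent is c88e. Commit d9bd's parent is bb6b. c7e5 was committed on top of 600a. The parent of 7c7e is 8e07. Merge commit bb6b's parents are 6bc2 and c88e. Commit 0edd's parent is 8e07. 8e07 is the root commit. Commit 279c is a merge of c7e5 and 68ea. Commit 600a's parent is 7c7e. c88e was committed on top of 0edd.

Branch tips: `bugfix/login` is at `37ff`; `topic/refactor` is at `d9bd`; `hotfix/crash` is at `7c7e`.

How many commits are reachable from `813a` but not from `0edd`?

8

Reachable from 813a: {0edd, 35e5, 600a, 6bc2, 7c7e, 813a, 8e07, bb6b, c88e, d9bd}.
Reachable from 0edd: {0edd, 8e07}.
In 813a's history but not 0edd's: {35e5, 600a, 6bc2, 7c7e, 813a, bb6b, c88e, d9bd} — 8 commits.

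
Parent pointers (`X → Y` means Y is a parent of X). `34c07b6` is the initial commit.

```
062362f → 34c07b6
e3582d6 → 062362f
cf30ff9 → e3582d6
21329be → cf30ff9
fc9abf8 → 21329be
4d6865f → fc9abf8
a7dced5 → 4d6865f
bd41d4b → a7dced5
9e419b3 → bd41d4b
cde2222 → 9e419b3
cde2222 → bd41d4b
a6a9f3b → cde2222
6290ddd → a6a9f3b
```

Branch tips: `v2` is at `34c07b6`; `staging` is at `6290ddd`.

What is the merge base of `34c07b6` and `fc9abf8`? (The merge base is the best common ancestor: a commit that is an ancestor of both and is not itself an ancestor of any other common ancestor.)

34c07b6

Ancestors of 34c07b6: {34c07b6}.
Ancestors of fc9abf8: {062362f, 21329be, 34c07b6, cf30ff9, e3582d6, fc9abf8}.
Common ancestors: {34c07b6}.
The only common ancestor is 34c07b6, so it is the merge base.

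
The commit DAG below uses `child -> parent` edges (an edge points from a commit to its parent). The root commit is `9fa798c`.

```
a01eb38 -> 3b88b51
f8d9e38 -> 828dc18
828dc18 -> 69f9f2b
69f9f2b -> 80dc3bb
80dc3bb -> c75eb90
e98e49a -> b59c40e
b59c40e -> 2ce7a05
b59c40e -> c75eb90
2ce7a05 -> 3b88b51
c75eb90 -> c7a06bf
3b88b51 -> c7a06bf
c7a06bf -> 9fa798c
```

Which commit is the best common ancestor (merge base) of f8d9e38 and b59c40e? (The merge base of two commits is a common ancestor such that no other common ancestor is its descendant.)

c75eb90

Ancestors of f8d9e38: {69f9f2b, 80dc3bb, 828dc18, 9fa798c, c75eb90, c7a06bf, f8d9e38}.
Ancestors of b59c40e: {2ce7a05, 3b88b51, 9fa798c, b59c40e, c75eb90, c7a06bf}.
Common ancestors: {9fa798c, c75eb90, c7a06bf}.
Among these, c75eb90 is not an ancestor of any other common ancestor — it is the merge base.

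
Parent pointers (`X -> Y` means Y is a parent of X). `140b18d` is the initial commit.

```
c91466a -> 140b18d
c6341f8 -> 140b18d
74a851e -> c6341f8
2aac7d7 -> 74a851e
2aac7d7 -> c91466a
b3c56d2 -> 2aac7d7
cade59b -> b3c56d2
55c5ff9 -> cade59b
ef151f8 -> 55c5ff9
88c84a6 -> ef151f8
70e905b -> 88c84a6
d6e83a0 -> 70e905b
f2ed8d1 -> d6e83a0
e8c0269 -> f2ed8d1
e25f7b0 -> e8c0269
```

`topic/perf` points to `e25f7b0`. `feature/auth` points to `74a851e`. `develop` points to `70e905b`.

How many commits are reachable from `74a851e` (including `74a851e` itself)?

3

Walking parent pointers from 74a851e: reachable set = {140b18d, 74a851e, c6341f8}.
That is 3 commits.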